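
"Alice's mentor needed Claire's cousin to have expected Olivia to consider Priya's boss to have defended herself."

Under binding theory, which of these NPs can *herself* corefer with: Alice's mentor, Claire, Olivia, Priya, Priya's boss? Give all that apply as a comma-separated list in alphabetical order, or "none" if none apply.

Priya's boss

*herself* is a reflexive; Principle A requires it to be bound within its binding domain — the clause headed by 'defended'.
— Alice's mentor: subject of the matrix clause; c-commands the reflexive but lies outside its binding domain — cannot bind it (Principle A).
— Claire: possessor inside the subject DP of the clause headed by 'expected'; does not c-command the reflexive — cannot bind it (Principle A).
— Olivia: subject of the clause headed by 'consider'; c-commands the reflexive but lies outside its binding domain — cannot bind it (Principle A).
— Priya: possessor inside the subject DP of the clause headed by 'defended'; does not c-command the reflexive — cannot bind it (Principle A).
— Priya's boss: subject of the clause headed by 'defended'; c-commands the reflexive within its binding domain — allowed (Principle A).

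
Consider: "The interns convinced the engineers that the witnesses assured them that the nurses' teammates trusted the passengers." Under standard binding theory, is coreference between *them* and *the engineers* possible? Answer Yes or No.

*the engineers* is an R-expression; Principle C requires it to be free (not bound by any c-commanding expression).
— them: object of the clause headed by 'assured'; the pronoun does not c-command the R-expression — coreference allowed.

Yes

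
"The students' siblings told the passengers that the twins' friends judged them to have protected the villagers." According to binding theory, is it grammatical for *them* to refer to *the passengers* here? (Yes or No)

Yes

*the passengers* is an R-expression; Principle C requires it to be free (not bound by any c-commanding expression).
— them: subject of the clause headed by 'protected'; the pronoun does not c-command the R-expression — coreference allowed.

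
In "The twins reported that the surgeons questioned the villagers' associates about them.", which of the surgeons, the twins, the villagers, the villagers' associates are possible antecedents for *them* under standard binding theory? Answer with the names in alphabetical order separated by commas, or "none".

*them* is a pronoun; Principle B requires it to be free in its binding domain — the clause headed by 'questioned'.
— the surgeons: subject of the clause headed by 'questioned'; c-commands the pronoun within its binding domain — blocked (Principle B).
— the twins: subject of the matrix clause; c-commands the pronoun but lies outside its binding domain — allowed.
— the villagers: possessor inside the object DP of the clause headed by 'questioned'; does not c-command the pronoun — Principle B does not apply; allowed.
— the villagers' associates: object of the clause headed by 'questioned'; c-commands the pronoun within its binding domain — blocked (Principle B).

the twins, the villagers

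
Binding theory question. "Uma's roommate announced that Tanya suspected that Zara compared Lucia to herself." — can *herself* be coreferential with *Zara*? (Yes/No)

*herself* is a reflexive; Principle A requires it to be bound within its binding domain — the clause headed by 'compared'.
— Zara: subject of the clause headed by 'compared'; c-commands the reflexive within its binding domain — allowed (Principle A).

Yes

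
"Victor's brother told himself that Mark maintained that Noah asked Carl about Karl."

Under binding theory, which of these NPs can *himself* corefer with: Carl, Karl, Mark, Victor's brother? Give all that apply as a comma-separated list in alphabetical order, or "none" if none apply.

Victor's brother

*himself* is a reflexive; Principle A requires it to be bound within its binding domain — the matrix clause.
— Carl: object of the clause headed by 'asked'; does not c-command the reflexive — cannot bind it (Principle A).
— Karl: second object of the clause headed by 'asked'; does not c-command the reflexive — cannot bind it (Principle A).
— Mark: subject of the clause headed by 'maintained'; does not c-command the reflexive — cannot bind it (Principle A).
— Victor's brother: subject of the matrix clause; c-commands the reflexive within its binding domain — allowed (Principle A).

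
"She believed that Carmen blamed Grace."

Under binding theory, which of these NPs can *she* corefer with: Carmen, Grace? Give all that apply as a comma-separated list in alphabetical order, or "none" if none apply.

none

*she* is a pronoun; Principle B requires it to be free in its binding domain — the matrix clause.
— Carmen: subject of the clause headed by 'blamed'; is c-commanded by the pronoun; coreference would bind this R-expression — blocked (Principle C).
— Grace: object of the clause headed by 'blamed'; is c-commanded by the pronoun; coreference would bind this R-expression — blocked (Principle C).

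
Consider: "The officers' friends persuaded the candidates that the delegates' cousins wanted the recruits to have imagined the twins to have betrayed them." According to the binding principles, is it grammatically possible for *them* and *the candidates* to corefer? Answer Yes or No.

*them* is a pronoun; Principle B requires it to be free in its binding domain — the clause headed by 'betrayed'.
— the candidates: object of the matrix clause; c-commands the pronoun but lies outside its binding domain — allowed.

Yes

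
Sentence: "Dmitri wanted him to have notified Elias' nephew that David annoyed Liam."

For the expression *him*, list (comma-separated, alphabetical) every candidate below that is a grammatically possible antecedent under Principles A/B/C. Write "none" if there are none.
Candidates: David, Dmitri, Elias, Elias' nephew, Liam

*him* is a pronoun; Principle B requires it to be free in its binding domain — the matrix clause.
— David: subject of the clause headed by 'annoyed'; is c-commanded by the pronoun; coreference would bind this R-expression — blocked (Principle C).
— Dmitri: subject of the matrix clause; c-commands the pronoun within its binding domain — blocked (Principle B).
— Elias: possessor inside the object DP of the clause headed by 'notified'; is c-commanded by the pronoun; coreference would bind this R-expression — blocked (Principle C).
— Elias' nephew: object of the clause headed by 'notified'; is c-commanded by the pronoun; coreference would bind this R-expression — blocked (Principle C).
— Liam: object of the clause headed by 'annoyed'; is c-commanded by the pronoun; coreference would bind this R-expression — blocked (Principle C).

none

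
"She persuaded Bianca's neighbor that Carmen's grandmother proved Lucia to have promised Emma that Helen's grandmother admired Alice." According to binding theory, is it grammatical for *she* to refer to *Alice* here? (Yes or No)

*Alice* is an R-expression; Principle C requires it to be free (not bound by any c-commanding expression).
— she: subject of the matrix clause; the pronoun c-commands the R-expression — coreference blocked (Principle C).

No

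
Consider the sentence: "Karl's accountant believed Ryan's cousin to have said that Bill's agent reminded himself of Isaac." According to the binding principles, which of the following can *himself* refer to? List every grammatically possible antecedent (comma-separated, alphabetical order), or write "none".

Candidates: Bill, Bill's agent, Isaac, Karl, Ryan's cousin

Bill's agent

*himself* is a reflexive; Principle A requires it to be bound within its binding domain — the clause headed by 'reminded'.
— Bill: possessor inside the subject DP of the clause headed by 'reminded'; does not c-command the reflexive — cannot bind it (Principle A).
— Bill's agent: subject of the clause headed by 'reminded'; c-commands the reflexive within its binding domain — allowed (Principle A).
— Isaac: second object of the clause headed by 'reminded'; does not c-command the reflexive — cannot bind it (Principle A).
— Karl: possessor inside the subject DP of the matrix clause; does not c-command the reflexive — cannot bind it (Principle A).
— Ryan's cousin: subject of the clause headed by 'said'; c-commands the reflexive but lies outside its binding domain — cannot bind it (Principle A).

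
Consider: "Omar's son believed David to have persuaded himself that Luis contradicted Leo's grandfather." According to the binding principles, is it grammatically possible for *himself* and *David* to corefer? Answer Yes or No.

Yes

*himself* is a reflexive; Principle A requires it to be bound within its binding domain — the clause headed by 'persuaded'.
— David: subject of the clause headed by 'persuaded'; c-commands the reflexive within its binding domain — allowed (Principle A).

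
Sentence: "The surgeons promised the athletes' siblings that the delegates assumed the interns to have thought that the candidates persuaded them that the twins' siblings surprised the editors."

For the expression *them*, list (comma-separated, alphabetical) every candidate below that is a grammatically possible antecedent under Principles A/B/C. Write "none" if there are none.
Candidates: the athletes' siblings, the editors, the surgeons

*them* is a pronoun; Principle B requires it to be free in its binding domain — the clause headed by 'persuaded'.
— the athletes' siblings: object of the matrix clause; c-commands the pronoun but lies outside its binding domain — allowed.
— the editors: object of the clause headed by 'surprised'; is c-commanded by the pronoun; coreference would bind this R-expression — blocked (Principle C).
— the surgeons: subject of the matrix clause; c-commands the pronoun but lies outside its binding domain — allowed.

the athletes' siblings, the surgeons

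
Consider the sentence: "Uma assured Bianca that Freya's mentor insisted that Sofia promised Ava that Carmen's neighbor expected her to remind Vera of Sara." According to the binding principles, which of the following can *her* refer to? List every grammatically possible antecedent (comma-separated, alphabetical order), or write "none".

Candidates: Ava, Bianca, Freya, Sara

*her* is a pronoun; Principle B requires it to be free in its binding domain — the clause headed by 'expected'.
— Ava: object of the clause headed by 'promised'; c-commands the pronoun but lies outside its binding domain — allowed.
— Bianca: object of the matrix clause; c-commands the pronoun but lies outside its binding domain — allowed.
— Freya: possessor inside the subject DP of the clause headed by 'insisted'; does not c-command the pronoun — Principle B does not apply; allowed.
— Sara: second object of the clause headed by 'remind'; is c-commanded by the pronoun; coreference would bind this R-expression — blocked (Principle C).

Ava, Bianca, Freya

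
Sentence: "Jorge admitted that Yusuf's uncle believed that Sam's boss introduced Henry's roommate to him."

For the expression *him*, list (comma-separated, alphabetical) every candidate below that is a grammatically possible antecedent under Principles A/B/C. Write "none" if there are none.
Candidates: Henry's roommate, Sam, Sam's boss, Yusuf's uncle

Sam, Yusuf's uncle

*him* is a pronoun; Principle B requires it to be free in its binding domain — the clause headed by 'introduced'.
— Henry's roommate: object of the clause headed by 'introduced'; c-commands the pronoun within its binding domain — blocked (Principle B).
— Sam: possessor inside the subject DP of the clause headed by 'introduced'; does not c-command the pronoun — Principle B does not apply; allowed.
— Sam's boss: subject of the clause headed by 'introduced'; c-commands the pronoun within its binding domain — blocked (Principle B).
— Yusuf's uncle: subject of the clause headed by 'believed'; c-commands the pronoun but lies outside its binding domain — allowed.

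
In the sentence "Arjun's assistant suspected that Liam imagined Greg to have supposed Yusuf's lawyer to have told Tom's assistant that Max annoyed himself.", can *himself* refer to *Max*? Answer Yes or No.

Yes

*himself* is a reflexive; Principle A requires it to be bound within its binding domain — the clause headed by 'annoyed'.
— Max: subject of the clause headed by 'annoyed'; c-commands the reflexive within its binding domain — allowed (Principle A).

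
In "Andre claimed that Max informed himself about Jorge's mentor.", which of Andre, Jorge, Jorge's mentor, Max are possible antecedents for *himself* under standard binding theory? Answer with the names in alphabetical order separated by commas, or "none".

Max

*himself* is a reflexive; Principle A requires it to be bound within its binding domain — the clause headed by 'informed'.
— Andre: subject of the matrix clause; c-commands the reflexive but lies outside its binding domain — cannot bind it (Principle A).
— Jorge: possessor inside the second object DP of the clause headed by 'informed'; does not c-command the reflexive — cannot bind it (Principle A).
— Jorge's mentor: second object of the clause headed by 'informed'; does not c-command the reflexive — cannot bind it (Principle A).
— Max: subject of the clause headed by 'informed'; c-commands the reflexive within its binding domain — allowed (Principle A).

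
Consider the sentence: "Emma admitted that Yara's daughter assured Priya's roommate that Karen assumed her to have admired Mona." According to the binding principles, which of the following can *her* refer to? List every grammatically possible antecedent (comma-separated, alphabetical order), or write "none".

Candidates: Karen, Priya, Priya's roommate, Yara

Priya, Priya's roommate, Yara

*her* is a pronoun; Principle B requires it to be free in its binding domain — the clause headed by 'assumed'.
— Karen: subject of the clause headed by 'assumed'; c-commands the pronoun within its binding domain — blocked (Principle B).
— Priya: possessor inside the object DP of the clause headed by 'assured'; does not c-command the pronoun — Principle B does not apply; allowed.
— Priya's roommate: object of the clause headed by 'assured'; c-commands the pronoun but lies outside its binding domain — allowed.
— Yara: possessor inside the subject DP of the clause headed by 'assured'; does not c-command the pronoun — Principle B does not apply; allowed.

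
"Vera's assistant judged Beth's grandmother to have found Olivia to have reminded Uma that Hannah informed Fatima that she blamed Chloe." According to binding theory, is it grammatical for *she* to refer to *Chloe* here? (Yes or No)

No

*Chloe* is an R-expression; Principle C requires it to be free (not bound by any c-commanding expression).
— she: subject of the clause headed by 'blamed'; the pronoun c-commands the R-expression — coreference blocked (Principle C).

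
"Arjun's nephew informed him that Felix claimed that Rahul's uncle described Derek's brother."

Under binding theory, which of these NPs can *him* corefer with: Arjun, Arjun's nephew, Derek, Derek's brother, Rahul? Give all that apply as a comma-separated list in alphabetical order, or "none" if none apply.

*him* is a pronoun; Principle B requires it to be free in its binding domain — the matrix clause.
— Arjun: possessor inside the subject DP of the matrix clause; does not c-command the pronoun — Principle B does not apply; allowed.
— Arjun's nephew: subject of the matrix clause; c-commands the pronoun within its binding domain — blocked (Principle B).
— Derek: possessor inside the object DP of the clause headed by 'described'; is c-commanded by the pronoun; coreference would bind this R-expression — blocked (Principle C).
— Derek's brother: object of the clause headed by 'described'; is c-commanded by the pronoun; coreference would bind this R-expression — blocked (Principle C).
— Rahul: possessor inside the subject DP of the clause headed by 'described'; is c-commanded by the pronoun; coreference would bind this R-expression — blocked (Principle C).

Arjun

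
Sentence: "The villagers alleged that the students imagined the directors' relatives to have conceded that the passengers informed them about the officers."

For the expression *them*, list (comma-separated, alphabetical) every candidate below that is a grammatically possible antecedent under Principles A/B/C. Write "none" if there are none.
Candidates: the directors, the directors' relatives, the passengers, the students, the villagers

*them* is a pronoun; Principle B requires it to be free in its binding domain — the clause headed by 'informed'.
— the directors: possessor inside the subject DP of the clause headed by 'conceded'; does not c-command the pronoun — Principle B does not apply; allowed.
— the directors' relatives: subject of the clause headed by 'conceded'; c-commands the pronoun but lies outside its binding domain — allowed.
— the passengers: subject of the clause headed by 'informed'; c-commands the pronoun within its binding domain — blocked (Principle B).
— the students: subject of the clause headed by 'imagined'; c-commands the pronoun but lies outside its binding domain — allowed.
— the villagers: subject of the matrix clause; c-commands the pronoun but lies outside its binding domain — allowed.

the directors, the directors' relatives, the students, the villagers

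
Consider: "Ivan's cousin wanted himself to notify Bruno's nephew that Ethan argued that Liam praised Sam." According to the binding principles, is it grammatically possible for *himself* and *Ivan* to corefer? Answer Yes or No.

*himself* is a reflexive; Principle A requires it to be bound within its binding domain — the matrix clause.
— Ivan: possessor inside the subject DP of the matrix clause; does not c-command the reflexive — cannot bind it (Principle A).

No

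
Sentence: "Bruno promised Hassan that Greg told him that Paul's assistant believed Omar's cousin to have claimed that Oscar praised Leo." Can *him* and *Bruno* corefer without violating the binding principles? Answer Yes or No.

Yes

*Bruno* is an R-expression; Principle C requires it to be free (not bound by any c-commanding expression).
— him: object of the clause headed by 'told'; the pronoun does not c-command the R-expression — coreference allowed.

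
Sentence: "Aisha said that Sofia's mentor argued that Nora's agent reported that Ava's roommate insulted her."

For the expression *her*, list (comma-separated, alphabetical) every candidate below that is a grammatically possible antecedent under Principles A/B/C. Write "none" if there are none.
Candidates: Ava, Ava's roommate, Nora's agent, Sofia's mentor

Ava, Nora's agent, Sofia's mentor

*her* is a pronoun; Principle B requires it to be free in its binding domain — the clause headed by 'insulted'.
— Ava: possessor inside the subject DP of the clause headed by 'insulted'; does not c-command the pronoun — Principle B does not apply; allowed.
— Ava's roommate: subject of the clause headed by 'insulted'; c-commands the pronoun within its binding domain — blocked (Principle B).
— Nora's agent: subject of the clause headed by 'reported'; c-commands the pronoun but lies outside its binding domain — allowed.
— Sofia's mentor: subject of the clause headed by 'argued'; c-commands the pronoun but lies outside its binding domain — allowed.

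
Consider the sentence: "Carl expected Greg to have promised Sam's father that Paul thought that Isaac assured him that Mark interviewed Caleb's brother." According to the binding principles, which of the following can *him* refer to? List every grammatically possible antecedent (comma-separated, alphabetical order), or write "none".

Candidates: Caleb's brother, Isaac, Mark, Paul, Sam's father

Paul, Sam's father

*him* is a pronoun; Principle B requires it to be free in its binding domain — the clause headed by 'assured'.
— Caleb's brother: object of the clause headed by 'interviewed'; is c-commanded by the pronoun; coreference would bind this R-expression — blocked (Principle C).
— Isaac: subject of the clause headed by 'assured'; c-commands the pronoun within its binding domain — blocked (Principle B).
— Mark: subject of the clause headed by 'interviewed'; is c-commanded by the pronoun; coreference would bind this R-expression — blocked (Principle C).
— Paul: subject of the clause headed by 'thought'; c-commands the pronoun but lies outside its binding domain — allowed.
— Sam's father: object of the clause headed by 'promised'; c-commands the pronoun but lies outside its binding domain — allowed.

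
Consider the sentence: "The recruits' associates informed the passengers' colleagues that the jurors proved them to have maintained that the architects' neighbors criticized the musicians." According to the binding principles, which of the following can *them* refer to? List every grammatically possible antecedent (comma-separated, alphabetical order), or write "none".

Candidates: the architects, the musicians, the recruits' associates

the recruits' associates

*them* is a pronoun; Principle B requires it to be free in its binding domain — the clause headed by 'proved'.
— the architects: possessor inside the subject DP of the clause headed by 'criticized'; is c-commanded by the pronoun; coreference would bind this R-expression — blocked (Principle C).
— the musicians: object of the clause headed by 'criticized'; is c-commanded by the pronoun; coreference would bind this R-expression — blocked (Principle C).
— the recruits' associates: subject of the matrix clause; c-commands the pronoun but lies outside its binding domain — allowed.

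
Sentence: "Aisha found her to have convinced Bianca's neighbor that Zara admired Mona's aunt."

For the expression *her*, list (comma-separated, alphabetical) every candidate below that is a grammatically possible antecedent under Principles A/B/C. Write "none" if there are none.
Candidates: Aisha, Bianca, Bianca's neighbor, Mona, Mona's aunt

none

*her* is a pronoun; Principle B requires it to be free in its binding domain — the matrix clause.
— Aisha: subject of the matrix clause; c-commands the pronoun within its binding domain — blocked (Principle B).
— Bianca: possessor inside the object DP of the clause headed by 'convinced'; is c-commanded by the pronoun; coreference would bind this R-expression — blocked (Principle C).
— Bianca's neighbor: object of the clause headed by 'convinced'; is c-commanded by the pronoun; coreference would bind this R-expression — blocked (Principle C).
— Mona: possessor inside the object DP of the clause headed by 'admired'; is c-commanded by the pronoun; coreference would bind this R-expression — blocked (Principle C).
— Mona's aunt: object of the clause headed by 'admired'; is c-commanded by the pronoun; coreference would bind this R-expression — blocked (Principle C).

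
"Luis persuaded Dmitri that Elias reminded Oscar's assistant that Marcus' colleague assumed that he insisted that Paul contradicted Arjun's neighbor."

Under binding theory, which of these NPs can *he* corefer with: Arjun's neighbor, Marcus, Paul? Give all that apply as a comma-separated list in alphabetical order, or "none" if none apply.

*he* is a pronoun; Principle B requires it to be free in its binding domain — the clause headed by 'insisted'.
— Arjun's neighbor: object of the clause headed by 'contradicted'; is c-commanded by the pronoun; coreference would bind this R-expression — blocked (Principle C).
— Marcus: possessor inside the subject DP of the clause headed by 'assumed'; does not c-command the pronoun — Principle B does not apply; allowed.
— Paul: subject of the clause headed by 'contradicted'; is c-commanded by the pronoun; coreference would bind this R-expression — blocked (Principle C).

Marcus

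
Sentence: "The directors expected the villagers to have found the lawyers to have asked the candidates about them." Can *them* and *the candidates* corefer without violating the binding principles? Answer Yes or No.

*the candidates* is an R-expression; Principle C requires it to be free (not bound by any c-commanding expression).
— them: second object of the clause headed by 'asked'; the R-expression locally c-commands the pronoun — coreference blocked (Principle B on the pronoun).

No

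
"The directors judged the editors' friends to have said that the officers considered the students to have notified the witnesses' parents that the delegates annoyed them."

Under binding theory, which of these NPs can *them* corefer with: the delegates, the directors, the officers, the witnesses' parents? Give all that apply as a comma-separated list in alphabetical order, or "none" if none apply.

the directors, the officers, the witnesses' parents

*them* is a pronoun; Principle B requires it to be free in its binding domain — the clause headed by 'annoyed'.
— the delegates: subject of the clause headed by 'annoyed'; c-commands the pronoun within its binding domain — blocked (Principle B).
— the directors: subject of the matrix clause; c-commands the pronoun but lies outside its binding domain — allowed.
— the officers: subject of the clause headed by 'considered'; c-commands the pronoun but lies outside its binding domain — allowed.
— the witnesses' parents: object of the clause headed by 'notified'; c-commands the pronoun but lies outside its binding domain — allowed.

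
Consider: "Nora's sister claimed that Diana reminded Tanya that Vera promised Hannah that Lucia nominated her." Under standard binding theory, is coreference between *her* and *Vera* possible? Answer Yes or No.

Yes

*Vera* is an R-expression; Principle C requires it to be free (not bound by any c-commanding expression).
— her: object of the clause headed by 'nominated'; the pronoun does not c-command the R-expression — coreference allowed.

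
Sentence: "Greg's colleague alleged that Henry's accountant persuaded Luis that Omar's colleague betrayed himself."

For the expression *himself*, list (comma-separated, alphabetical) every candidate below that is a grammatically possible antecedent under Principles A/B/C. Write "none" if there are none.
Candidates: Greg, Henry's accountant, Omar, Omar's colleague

Omar's colleague

*himself* is a reflexive; Principle A requires it to be bound within its binding domain — the clause headed by 'betrayed'.
— Greg: possessor inside the subject DP of the matrix clause; does not c-command the reflexive — cannot bind it (Principle A).
— Henry's accountant: subject of the clause headed by 'persuaded'; c-commands the reflexive but lies outside its binding domain — cannot bind it (Principle A).
— Omar: possessor inside the subject DP of the clause headed by 'betrayed'; does not c-command the reflexive — cannot bind it (Principle A).
— Omar's colleague: subject of the clause headed by 'betrayed'; c-commands the reflexive within its binding domain — allowed (Principle A).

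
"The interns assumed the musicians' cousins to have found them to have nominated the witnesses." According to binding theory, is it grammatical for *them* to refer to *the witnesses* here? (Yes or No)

*the witnesses* is an R-expression; Principle C requires it to be free (not bound by any c-commanding expression).
— them: subject of the clause headed by 'nominated'; the pronoun c-commands the R-expression — coreference blocked (Principle C).

No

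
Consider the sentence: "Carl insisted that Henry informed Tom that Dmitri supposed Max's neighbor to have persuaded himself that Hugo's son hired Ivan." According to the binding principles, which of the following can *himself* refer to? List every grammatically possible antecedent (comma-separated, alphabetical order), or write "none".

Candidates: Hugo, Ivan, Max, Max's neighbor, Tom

*himself* is a reflexive; Principle A requires it to be bound within its binding domain — the clause headed by 'persuaded'.
— Hugo: possessor inside the subject DP of the clause headed by 'hired'; does not c-command the reflexive — cannot bind it (Principle A).
— Ivan: object of the clause headed by 'hired'; does not c-command the reflexive — cannot bind it (Principle A).
— Max: possessor inside the subject DP of the clause headed by 'persuaded'; does not c-command the reflexive — cannot bind it (Principle A).
— Max's neighbor: subject of the clause headed by 'persuaded'; c-commands the reflexive within its binding domain — allowed (Principle A).
— Tom: object of the clause headed by 'informed'; c-commands the reflexive but lies outside its binding domain — cannot bind it (Principle A).

Max's neighbor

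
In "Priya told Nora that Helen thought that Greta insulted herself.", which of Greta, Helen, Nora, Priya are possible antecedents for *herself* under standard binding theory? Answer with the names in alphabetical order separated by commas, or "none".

*herself* is a reflexive; Principle A requires it to be bound within its binding domain — the clause headed by 'insulted'.
— Greta: subject of the clause headed by 'insulted'; c-commands the reflexive within its binding domain — allowed (Principle A).
— Helen: subject of the clause headed by 'thought'; c-commands the reflexive but lies outside its binding domain — cannot bind it (Principle A).
— Nora: object of the matrix clause; c-commands the reflexive but lies outside its binding domain — cannot bind it (Principle A).
— Priya: subject of the matrix clause; c-commands the reflexive but lies outside its binding domain — cannot bind it (Principle A).

Greta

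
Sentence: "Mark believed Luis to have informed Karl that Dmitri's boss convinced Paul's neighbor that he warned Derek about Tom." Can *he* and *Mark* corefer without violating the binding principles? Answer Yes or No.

*Mark* is an R-expression; Principle C requires it to be free (not bound by any c-commanding expression).
— he: subject of the clause headed by 'warned'; the pronoun does not c-command the R-expression — coreference allowed.

Yes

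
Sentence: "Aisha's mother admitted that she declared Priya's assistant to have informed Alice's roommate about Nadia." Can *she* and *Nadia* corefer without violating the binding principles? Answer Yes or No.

*Nadia* is an R-expression; Principle C requires it to be free (not bound by any c-commanding expression).
— she: subject of the clause headed by 'declared'; the pronoun c-commands the R-expression — coreference blocked (Principle C).

No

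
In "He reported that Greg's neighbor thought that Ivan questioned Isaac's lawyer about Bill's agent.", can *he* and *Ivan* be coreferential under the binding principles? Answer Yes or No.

No

*Ivan* is an R-expression; Principle C requires it to be free (not bound by any c-commanding expression).
— he: subject of the matrix clause; the pronoun c-commands the R-expression — coreference blocked (Principle C).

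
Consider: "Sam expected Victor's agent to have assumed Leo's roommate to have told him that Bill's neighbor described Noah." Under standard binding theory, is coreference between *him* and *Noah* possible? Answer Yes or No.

*Noah* is an R-expression; Principle C requires it to be free (not bound by any c-commanding expression).
— him: object of the clause headed by 'told'; the pronoun c-commands the R-expression — coreference blocked (Principle C).

No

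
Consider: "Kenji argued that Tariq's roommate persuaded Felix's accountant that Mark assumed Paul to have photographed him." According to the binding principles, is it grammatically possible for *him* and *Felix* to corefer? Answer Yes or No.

*him* is a pronoun; Principle B requires it to be free in its binding domain — the clause headed by 'photographed'.
— Felix: possessor inside the object DP of the clause headed by 'persuaded'; does not c-command the pronoun — Principle B does not apply; allowed.

Yes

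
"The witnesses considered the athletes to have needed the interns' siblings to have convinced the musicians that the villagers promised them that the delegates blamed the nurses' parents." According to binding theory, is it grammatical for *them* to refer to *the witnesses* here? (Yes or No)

Yes

*the witnesses* is an R-expression; Principle C requires it to be free (not bound by any c-commanding expression).
— them: object of the clause headed by 'promised'; the pronoun does not c-command the R-expression — coreference allowed.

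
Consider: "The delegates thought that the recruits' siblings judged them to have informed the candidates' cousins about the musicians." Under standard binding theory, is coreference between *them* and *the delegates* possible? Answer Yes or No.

Yes

*the delegates* is an R-expression; Principle C requires it to be free (not bound by any c-commanding expression).
— them: subject of the clause headed by 'informed'; the pronoun does not c-command the R-expression — coreference allowed.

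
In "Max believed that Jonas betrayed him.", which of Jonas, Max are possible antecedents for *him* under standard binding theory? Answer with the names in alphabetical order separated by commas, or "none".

*him* is a pronoun; Principle B requires it to be free in its binding domain — the clause headed by 'betrayed'.
— Jonas: subject of the clause headed by 'betrayed'; c-commands the pronoun within its binding domain — blocked (Principle B).
— Max: subject of the matrix clause; c-commands the pronoun but lies outside its binding domain — allowed.

Max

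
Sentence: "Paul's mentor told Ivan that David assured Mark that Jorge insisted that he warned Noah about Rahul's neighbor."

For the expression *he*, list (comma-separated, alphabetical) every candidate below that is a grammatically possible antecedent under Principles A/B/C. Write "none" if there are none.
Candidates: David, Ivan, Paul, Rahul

*he* is a pronoun; Principle B requires it to be free in its binding domain — the clause headed by 'warned'.
— David: subject of the clause headed by 'assured'; c-commands the pronoun but lies outside its binding domain — allowed.
— Ivan: object of the matrix clause; c-commands the pronoun but lies outside its binding domain — allowed.
— Paul: possessor inside the subject DP of the matrix clause; does not c-command the pronoun — Principle B does not apply; allowed.
— Rahul: possessor inside the second object DP of the clause headed by 'warned'; is c-commanded by the pronoun; coreference would bind this R-expression — blocked (Principle C).

David, Ivan, Paul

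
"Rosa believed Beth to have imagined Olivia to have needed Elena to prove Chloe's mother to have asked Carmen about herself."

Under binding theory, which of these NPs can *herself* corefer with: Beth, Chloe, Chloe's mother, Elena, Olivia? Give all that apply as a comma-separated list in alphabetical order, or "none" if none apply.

Chloe's mother

*herself* is a reflexive; Principle A requires it to be bound within its binding domain — the clause headed by 'asked'.
— Beth: subject of the clause headed by 'imagined'; c-commands the reflexive but lies outside its binding domain — cannot bind it (Principle A).
— Chloe: possessor inside the subject DP of the clause headed by 'asked'; does not c-command the reflexive — cannot bind it (Principle A).
— Chloe's mother: subject of the clause headed by 'asked'; c-commands the reflexive within its binding domain — allowed (Principle A).
— Elena: subject of the clause headed by 'prove'; c-commands the reflexive but lies outside its binding domain — cannot bind it (Principle A).
— Olivia: subject of the clause headed by 'needed'; c-commands the reflexive but lies outside its binding domain — cannot bind it (Principle A).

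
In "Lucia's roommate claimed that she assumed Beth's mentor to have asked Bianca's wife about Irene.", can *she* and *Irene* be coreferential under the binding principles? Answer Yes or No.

No

*Irene* is an R-expression; Principle C requires it to be free (not bound by any c-commanding expression).
— she: subject of the clause headed by 'assumed'; the pronoun c-commands the R-expression — coreference blocked (Principle C).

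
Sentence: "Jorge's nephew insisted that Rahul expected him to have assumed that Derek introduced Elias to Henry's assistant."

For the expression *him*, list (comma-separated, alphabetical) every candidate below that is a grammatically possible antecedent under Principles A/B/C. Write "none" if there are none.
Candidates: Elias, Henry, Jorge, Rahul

*him* is a pronoun; Principle B requires it to be free in its binding domain — the clause headed by 'expected'.
— Elias: object of the clause headed by 'introduced'; is c-commanded by the pronoun; coreference would bind this R-expression — blocked (Principle C).
— Henry: possessor inside the second object DP of the clause headed by 'introduced'; is c-commanded by the pronoun; coreference would bind this R-expression — blocked (Principle C).
— Jorge: possessor inside the subject DP of the matrix clause; does not c-command the pronoun — Principle B does not apply; allowed.
— Rahul: subject of the clause headed by 'expected'; c-commands the pronoun within its binding domain — blocked (Principle B).

Jorge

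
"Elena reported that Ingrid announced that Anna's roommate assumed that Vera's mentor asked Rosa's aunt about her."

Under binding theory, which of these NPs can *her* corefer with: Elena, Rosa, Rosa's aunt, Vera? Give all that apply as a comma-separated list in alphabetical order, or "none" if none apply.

Elena, Rosa, Vera

*her* is a pronoun; Principle B requires it to be free in its binding domain — the clause headed by 'asked'.
— Elena: subject of the matrix clause; c-commands the pronoun but lies outside its binding domain — allowed.
— Rosa: possessor inside the object DP of the clause headed by 'asked'; does not c-command the pronoun — Principle B does not apply; allowed.
— Rosa's aunt: object of the clause headed by 'asked'; c-commands the pronoun within its binding domain — blocked (Principle B).
— Vera: possessor inside the subject DP of the clause headed by 'asked'; does not c-command the pronoun — Principle B does not apply; allowed.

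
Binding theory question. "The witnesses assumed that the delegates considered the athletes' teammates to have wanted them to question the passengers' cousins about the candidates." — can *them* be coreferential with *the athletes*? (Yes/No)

Yes

*them* is a pronoun; Principle B requires it to be free in its binding domain — the clause headed by 'wanted'.
— the athletes: possessor inside the subject DP of the clause headed by 'wanted'; does not c-command the pronoun — Principle B does not apply; allowed.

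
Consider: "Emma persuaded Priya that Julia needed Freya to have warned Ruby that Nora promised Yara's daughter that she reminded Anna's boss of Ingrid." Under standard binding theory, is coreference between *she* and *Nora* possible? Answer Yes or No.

Yes

*Nora* is an R-expression; Principle C requires it to be free (not bound by any c-commanding expression).
— she: subject of the clause headed by 'reminded'; the pronoun does not c-command the R-expression — coreference allowed.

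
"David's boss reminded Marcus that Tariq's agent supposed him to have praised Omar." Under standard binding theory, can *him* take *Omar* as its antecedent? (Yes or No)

No

*him* is a pronoun; Principle B requires it to be free in its binding domain — the clause headed by 'supposed'.
— Omar: object of the clause headed by 'praised'; is c-commanded by the pronoun; coreference would bind this R-expression — blocked (Principle C).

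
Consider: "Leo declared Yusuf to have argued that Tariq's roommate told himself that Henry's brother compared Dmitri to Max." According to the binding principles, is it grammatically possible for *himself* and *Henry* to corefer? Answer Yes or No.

*himself* is a reflexive; Principle A requires it to be bound within its binding domain — the clause headed by 'told'.
— Henry: possessor inside the subject DP of the clause headed by 'compared'; does not c-command the reflexive — cannot bind it (Principle A).

No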